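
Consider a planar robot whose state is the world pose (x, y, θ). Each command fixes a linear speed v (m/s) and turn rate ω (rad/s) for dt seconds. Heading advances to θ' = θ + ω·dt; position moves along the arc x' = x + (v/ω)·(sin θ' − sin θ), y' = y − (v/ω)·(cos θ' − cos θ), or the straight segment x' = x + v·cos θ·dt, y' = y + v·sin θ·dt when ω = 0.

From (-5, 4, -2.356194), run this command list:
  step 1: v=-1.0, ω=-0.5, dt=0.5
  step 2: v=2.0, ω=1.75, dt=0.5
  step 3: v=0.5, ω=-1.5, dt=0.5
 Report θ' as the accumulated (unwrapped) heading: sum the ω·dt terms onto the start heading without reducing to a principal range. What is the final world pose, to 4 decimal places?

(-5.2759, 3.2955, -2.4812)

step 1: θ'=-2.6062 (R=2.0000) → pose (-4.6062, 4.3059, -2.6062)
step 2: θ'=-1.7312 (R=1.1429) → pose (-5.1513, 3.5055, -1.7312)
step 3: θ'=-2.4812 (R=-0.3333) → pose (-5.2759, 3.2955, -2.4812)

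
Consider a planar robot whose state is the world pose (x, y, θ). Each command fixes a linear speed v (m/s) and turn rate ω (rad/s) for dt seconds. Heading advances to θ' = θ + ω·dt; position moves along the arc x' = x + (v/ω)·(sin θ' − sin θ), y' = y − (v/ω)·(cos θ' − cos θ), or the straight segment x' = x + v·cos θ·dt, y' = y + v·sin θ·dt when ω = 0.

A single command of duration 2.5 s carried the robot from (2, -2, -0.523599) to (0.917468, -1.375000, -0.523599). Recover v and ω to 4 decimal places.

v = -0.5000, ω = 0.0000

Δθ = -0.523599 − -0.523599 = 0.000000
ω = Δθ/dt = 0.000000/2.5 = 0.0000
ω = 0 → v = (Δx·cos θ + Δy·sin θ)/dt = -0.5000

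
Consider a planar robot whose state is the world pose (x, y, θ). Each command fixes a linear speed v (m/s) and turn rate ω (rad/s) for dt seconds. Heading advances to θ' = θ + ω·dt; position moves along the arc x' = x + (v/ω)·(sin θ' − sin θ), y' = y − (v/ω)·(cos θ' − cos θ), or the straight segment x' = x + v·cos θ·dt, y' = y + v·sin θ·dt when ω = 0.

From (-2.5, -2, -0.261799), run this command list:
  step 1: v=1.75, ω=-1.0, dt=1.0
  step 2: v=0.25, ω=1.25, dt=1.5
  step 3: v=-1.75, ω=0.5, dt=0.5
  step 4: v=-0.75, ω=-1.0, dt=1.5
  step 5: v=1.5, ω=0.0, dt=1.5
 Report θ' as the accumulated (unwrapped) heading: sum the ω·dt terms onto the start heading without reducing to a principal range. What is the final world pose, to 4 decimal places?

step 1: θ'=-1.2618 (R=-1.7500) → pose (-1.2858, -3.1582, -1.2618)
step 2: θ'=0.6132 (R=0.2000) → pose (-0.9802, -3.2609, 0.6132)
step 3: θ'=0.8632 (R=-3.5000) → pose (-1.6257, -3.8482, 0.8632)
step 4: θ'=-0.6368 (R=0.7500) → pose (-2.6416, -3.9637, -0.6368)
step 5: θ'=-0.6368 (straight) → pose (-0.8326, -5.3016, -0.6368)

(-0.8326, -5.3016, -0.6368)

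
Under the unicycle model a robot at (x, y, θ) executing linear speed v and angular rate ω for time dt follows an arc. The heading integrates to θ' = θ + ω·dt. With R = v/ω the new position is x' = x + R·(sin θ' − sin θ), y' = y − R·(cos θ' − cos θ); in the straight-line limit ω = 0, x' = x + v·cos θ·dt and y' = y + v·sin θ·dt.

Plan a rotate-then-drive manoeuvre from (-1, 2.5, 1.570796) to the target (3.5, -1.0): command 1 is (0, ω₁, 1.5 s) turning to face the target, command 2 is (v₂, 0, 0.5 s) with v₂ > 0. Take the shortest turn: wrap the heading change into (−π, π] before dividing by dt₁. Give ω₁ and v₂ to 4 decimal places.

heading to target = atan2(-1−2.5, 3.5−-1) = -0.6610
Δθ = wrap(-0.6610 − 1.5708) = -2.2318; ω₁ = Δθ/dt₁ = -1.4879
distance = √((3.5−-1)² + (-1−2.5)²) = 5.7009; v₂ = distance/dt₂ = 11.4018

ω₁ = -1.4879, v₂ = 11.4018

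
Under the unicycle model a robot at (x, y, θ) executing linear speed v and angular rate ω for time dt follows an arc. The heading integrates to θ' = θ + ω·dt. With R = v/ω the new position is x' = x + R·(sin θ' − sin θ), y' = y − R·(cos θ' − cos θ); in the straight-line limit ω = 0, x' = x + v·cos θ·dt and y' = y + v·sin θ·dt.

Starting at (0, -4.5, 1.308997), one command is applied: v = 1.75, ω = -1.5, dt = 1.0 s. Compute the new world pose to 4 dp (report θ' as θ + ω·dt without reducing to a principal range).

(1.3484, -3.6565, -0.1910)

θ' = 1.3090 + -1.5·1.0 = -0.1910
R = v/ω = 1.75/-1.5 = -1.1667
x' = 0 + -1.1667·(sin -0.1910 − sin 1.3090) = 1.3484
y' = -4.5 − -1.1667·(cos -0.1910 − cos 1.3090) = -3.6565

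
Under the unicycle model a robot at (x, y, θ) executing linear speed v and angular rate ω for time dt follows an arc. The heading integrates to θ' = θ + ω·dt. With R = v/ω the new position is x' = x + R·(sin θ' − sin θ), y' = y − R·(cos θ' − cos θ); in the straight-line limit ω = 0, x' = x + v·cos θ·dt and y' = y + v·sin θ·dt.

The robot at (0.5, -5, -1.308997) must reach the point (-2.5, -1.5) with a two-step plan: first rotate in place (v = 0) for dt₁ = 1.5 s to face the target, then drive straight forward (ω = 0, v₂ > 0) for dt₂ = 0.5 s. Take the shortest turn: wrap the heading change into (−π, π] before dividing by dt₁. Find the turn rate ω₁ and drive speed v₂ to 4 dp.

heading to target = atan2(-1.5−-5, -2.5−0.5) = 2.2794
Δθ = wrap(2.2794 − -1.3090) = -2.6948; ω₁ = Δθ/dt₁ = -1.7965
distance = √((-2.5−0.5)² + (-1.5−-5)²) = 4.6098; v₂ = distance/dt₂ = 9.2195

ω₁ = -1.7965, v₂ = 9.2195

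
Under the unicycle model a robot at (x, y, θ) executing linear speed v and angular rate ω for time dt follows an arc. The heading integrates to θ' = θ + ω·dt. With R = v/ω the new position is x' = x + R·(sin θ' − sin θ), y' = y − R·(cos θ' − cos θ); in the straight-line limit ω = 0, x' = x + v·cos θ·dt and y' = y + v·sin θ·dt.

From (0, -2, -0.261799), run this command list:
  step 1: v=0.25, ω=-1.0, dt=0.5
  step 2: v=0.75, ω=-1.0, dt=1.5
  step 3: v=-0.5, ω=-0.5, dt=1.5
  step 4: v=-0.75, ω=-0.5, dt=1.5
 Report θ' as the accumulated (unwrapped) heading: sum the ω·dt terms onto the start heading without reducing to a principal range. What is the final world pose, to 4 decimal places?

(1.8753, -2.9937, -3.7618)

step 1: θ'=-0.7618 (R=-0.2500) → pose (0.1079, -2.0606, -0.7618)
step 2: θ'=-2.2618 (R=-0.7500) → pose (0.1681, -3.0813, -2.2618)
step 3: θ'=-3.0118 (R=1.0000) → pose (0.8093, -2.7270, -3.0118)
step 4: θ'=-3.7618 (R=1.5000) → pose (1.8753, -2.9937, -3.7618)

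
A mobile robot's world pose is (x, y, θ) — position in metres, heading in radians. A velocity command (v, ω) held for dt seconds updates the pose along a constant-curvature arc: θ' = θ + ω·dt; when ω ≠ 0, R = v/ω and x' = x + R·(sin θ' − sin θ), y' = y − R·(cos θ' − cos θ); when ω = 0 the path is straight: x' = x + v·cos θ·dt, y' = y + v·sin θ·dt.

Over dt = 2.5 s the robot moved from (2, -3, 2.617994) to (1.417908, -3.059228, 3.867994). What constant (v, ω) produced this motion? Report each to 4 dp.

Δθ = 3.867994 − 2.617994 = 1.250000
ω = Δθ/dt = 1.250000/2.5 = 0.5000
R = Δx/(sin θ' − sin θ) = 0.5000
v = R·ω = 0.5000·0.5000 = 0.2500

v = 0.2500, ω = 0.5000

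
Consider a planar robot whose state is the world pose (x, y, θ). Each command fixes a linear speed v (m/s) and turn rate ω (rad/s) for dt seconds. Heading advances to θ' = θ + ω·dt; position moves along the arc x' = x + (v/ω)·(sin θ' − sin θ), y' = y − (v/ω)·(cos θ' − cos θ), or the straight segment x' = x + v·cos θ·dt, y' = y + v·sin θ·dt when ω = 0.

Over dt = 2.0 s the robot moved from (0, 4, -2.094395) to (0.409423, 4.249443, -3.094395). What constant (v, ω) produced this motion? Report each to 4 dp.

v = -0.2500, ω = -0.5000

Δθ = -3.094395 − -2.094395 = -1.000000
ω = Δθ/dt = -1.000000/2.0 = -0.5000
R = Δx/(sin θ' − sin θ) = 0.5000
v = R·ω = 0.5000·-0.5000 = -0.2500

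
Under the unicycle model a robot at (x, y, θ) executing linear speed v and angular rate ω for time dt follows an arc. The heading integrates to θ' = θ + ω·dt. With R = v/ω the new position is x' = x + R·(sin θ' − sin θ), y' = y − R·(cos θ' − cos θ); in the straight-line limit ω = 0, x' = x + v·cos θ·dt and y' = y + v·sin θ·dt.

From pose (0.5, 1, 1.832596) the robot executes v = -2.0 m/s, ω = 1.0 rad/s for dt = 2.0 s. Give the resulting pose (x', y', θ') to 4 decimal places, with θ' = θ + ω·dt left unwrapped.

θ' = 1.8326 + 1.0·2.0 = 3.8326
R = v/ω = -2.0/1.0 = -2.0000
x' = 0.5 + -2.0000·(sin 3.8326 − sin 1.8326) = 3.7065
y' = 1 − -2.0000·(cos 3.8326 − cos 1.8326) = -0.0236

(3.7065, -0.0236, 3.8326)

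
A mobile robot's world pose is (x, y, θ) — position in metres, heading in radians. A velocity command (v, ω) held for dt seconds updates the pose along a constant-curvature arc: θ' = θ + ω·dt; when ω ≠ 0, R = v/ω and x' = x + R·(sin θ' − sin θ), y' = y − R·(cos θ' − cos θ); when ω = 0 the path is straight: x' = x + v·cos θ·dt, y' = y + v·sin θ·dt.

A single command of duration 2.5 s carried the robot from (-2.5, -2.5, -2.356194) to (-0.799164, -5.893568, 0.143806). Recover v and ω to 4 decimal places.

v = 2.0000, ω = 1.0000

Δθ = 0.143806 − -2.356194 = 2.500000
ω = Δθ/dt = 2.500000/2.5 = 1.0000
R = −Δy/(cos θ' − cos θ) = 2.0000
v = R·ω = 2.0000·1.0000 = 2.0000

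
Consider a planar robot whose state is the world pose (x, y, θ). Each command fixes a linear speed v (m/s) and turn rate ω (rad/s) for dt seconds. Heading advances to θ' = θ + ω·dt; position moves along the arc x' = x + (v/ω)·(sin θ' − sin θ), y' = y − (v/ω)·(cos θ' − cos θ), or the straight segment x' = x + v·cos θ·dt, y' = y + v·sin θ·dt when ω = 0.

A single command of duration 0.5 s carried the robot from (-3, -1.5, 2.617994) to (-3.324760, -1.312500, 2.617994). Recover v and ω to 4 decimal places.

Δθ = 2.617994 − 2.617994 = 0.000000
ω = Δθ/dt = 0.000000/0.5 = 0.0000
ω = 0 → v = (Δx·cos θ + Δy·sin θ)/dt = 0.7500

v = 0.7500, ω = 0.0000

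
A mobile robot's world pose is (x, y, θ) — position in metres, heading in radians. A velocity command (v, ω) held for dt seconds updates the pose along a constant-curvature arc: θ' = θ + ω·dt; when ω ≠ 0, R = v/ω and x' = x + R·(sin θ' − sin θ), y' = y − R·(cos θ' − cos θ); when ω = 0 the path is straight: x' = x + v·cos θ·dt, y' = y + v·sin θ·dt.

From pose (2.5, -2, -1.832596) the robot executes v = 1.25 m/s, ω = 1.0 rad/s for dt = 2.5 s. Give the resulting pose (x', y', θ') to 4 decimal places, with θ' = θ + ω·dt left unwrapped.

(4.4811, -3.3053, 0.6674)

θ' = -1.8326 + 1.0·2.5 = 0.6674
R = v/ω = 1.25/1.0 = 1.2500
x' = 2.5 + 1.2500·(sin 0.6674 − sin -1.8326) = 4.4811
y' = -2 − 1.2500·(cos 0.6674 − cos -1.8326) = -3.3053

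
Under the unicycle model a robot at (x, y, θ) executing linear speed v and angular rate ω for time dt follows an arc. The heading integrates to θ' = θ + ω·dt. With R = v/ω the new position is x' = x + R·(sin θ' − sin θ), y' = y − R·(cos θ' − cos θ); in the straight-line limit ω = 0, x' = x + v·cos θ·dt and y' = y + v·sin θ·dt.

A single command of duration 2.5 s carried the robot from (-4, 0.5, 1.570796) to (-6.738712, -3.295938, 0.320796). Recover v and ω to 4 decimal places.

Δθ = 0.320796 − 1.570796 = -1.250000
ω = Δθ/dt = -1.250000/2.5 = -0.5000
R = −Δy/(cos θ' − cos θ) = 4.0000
v = R·ω = 4.0000·-0.5000 = -2.0000

v = -2.0000, ω = -0.5000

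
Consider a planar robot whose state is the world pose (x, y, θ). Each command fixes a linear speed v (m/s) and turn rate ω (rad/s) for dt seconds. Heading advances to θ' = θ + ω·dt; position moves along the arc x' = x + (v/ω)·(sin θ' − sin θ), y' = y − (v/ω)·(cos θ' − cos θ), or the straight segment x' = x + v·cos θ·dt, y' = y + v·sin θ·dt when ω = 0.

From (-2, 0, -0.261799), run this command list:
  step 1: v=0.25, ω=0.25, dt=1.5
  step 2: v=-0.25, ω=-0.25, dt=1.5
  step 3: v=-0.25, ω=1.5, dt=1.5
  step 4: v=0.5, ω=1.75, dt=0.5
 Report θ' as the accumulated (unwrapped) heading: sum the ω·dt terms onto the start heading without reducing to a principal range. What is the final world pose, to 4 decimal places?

step 1: θ'=0.1132 (R=1.0000) → pose (-1.6282, -0.0277, 0.1132)
step 2: θ'=-0.2618 (R=1.0000) → pose (-2.0000, 0.0000, -0.2618)
step 3: θ'=1.9882 (R=-0.1667) → pose (-2.1955, -0.2286, 1.9882)
step 4: θ'=2.8632 (R=0.2857) → pose (-2.3782, -0.0697, 2.8632)

(-2.3782, -0.0697, 2.8632)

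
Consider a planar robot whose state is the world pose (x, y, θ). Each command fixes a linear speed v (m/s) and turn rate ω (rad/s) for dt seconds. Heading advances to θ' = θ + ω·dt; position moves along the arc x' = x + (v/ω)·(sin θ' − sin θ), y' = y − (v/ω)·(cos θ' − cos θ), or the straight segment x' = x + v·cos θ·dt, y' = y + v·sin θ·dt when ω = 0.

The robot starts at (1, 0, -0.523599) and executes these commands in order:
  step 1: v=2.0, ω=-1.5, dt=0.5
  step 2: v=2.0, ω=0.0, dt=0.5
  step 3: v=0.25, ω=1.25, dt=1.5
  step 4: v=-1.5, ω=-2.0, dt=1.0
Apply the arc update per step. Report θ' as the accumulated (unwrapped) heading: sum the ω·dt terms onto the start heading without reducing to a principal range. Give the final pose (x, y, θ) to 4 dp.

step 1: θ'=-1.2736 (R=-1.3333) → pose (1.6082, -0.7642, -1.2736)
step 2: θ'=-1.2736 (straight) → pose (1.9011, -1.7204, -1.2736)
step 3: θ'=0.6014 (R=0.2000) → pose (2.2054, -1.8267, 0.6014)
step 4: θ'=-1.3986 (R=0.7500) → pose (1.0422, -1.3368, -1.3986)

(1.0422, -1.3368, -1.3986)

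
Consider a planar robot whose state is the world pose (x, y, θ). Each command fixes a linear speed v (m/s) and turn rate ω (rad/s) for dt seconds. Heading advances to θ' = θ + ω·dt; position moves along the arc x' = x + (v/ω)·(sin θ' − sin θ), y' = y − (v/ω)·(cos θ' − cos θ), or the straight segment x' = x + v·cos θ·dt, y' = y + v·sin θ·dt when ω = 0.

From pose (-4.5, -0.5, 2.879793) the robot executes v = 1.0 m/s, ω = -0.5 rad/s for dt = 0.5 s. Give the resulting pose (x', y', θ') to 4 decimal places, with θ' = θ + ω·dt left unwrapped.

(-4.9619, -0.3119, 2.6298)

θ' = 2.8798 + -0.5·0.5 = 2.6298
R = v/ω = 1.0/-0.5 = -2.0000
x' = -4.5 + -2.0000·(sin 2.6298 − sin 2.8798) = -4.9619
y' = -0.5 − -2.0000·(cos 2.6298 − cos 2.8798) = -0.3119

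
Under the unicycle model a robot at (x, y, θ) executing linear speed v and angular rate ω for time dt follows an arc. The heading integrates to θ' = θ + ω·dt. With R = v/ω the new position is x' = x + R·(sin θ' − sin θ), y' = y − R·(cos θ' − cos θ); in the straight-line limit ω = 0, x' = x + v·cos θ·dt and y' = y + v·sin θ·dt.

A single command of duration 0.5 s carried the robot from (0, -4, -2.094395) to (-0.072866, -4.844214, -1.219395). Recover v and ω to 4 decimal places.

Δθ = -1.219395 − -2.094395 = 0.875000
ω = Δθ/dt = 0.875000/0.5 = 1.7500
R = −Δy/(cos θ' − cos θ) = 1.0000
v = R·ω = 1.0000·1.7500 = 1.7500

v = 1.7500, ω = 1.7500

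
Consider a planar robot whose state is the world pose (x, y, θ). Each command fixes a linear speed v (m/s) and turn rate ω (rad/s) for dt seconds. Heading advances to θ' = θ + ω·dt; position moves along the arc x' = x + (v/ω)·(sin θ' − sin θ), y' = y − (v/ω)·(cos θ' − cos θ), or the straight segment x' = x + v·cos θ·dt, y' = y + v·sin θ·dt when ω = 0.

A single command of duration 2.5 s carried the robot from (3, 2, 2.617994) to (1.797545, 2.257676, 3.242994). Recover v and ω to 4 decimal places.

Δθ = 3.242994 − 2.617994 = 0.625000
ω = Δθ/dt = 0.625000/2.5 = 0.2500
R = Δx/(sin θ' − sin θ) = 2.0000
v = R·ω = 2.0000·0.2500 = 0.5000

v = 0.5000, ω = 0.2500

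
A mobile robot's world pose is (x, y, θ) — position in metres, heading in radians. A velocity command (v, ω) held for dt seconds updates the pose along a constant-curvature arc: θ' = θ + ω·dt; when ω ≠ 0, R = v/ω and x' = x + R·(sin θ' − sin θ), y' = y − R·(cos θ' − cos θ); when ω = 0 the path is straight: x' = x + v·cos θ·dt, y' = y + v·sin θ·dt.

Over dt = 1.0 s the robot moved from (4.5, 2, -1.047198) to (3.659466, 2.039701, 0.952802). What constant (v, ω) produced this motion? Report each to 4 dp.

v = -1.0000, ω = 2.0000

Δθ = 0.952802 − -1.047198 = 2.000000
ω = Δθ/dt = 2.000000/1.0 = 2.0000
R = Δx/(sin θ' − sin θ) = -0.5000
v = R·ω = -0.5000·2.0000 = -1.0000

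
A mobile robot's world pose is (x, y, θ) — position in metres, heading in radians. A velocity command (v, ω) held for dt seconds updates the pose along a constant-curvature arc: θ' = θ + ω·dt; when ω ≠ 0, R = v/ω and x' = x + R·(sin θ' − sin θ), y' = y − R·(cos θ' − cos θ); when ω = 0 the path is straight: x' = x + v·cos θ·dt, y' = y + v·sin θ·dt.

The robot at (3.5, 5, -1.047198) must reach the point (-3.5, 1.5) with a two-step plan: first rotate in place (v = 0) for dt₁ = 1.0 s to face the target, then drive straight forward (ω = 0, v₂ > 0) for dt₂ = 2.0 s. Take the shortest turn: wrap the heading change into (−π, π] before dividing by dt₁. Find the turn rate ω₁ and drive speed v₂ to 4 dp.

ω₁ = -1.6307, v₂ = 3.9131

heading to target = atan2(1.5−5, -3.5−3.5) = -2.6779
Δθ = wrap(-2.6779 − -1.0472) = -1.6307; ω₁ = Δθ/dt₁ = -1.6307
distance = √((-3.5−3.5)² + (1.5−5)²) = 7.8262; v₂ = distance/dt₂ = 3.9131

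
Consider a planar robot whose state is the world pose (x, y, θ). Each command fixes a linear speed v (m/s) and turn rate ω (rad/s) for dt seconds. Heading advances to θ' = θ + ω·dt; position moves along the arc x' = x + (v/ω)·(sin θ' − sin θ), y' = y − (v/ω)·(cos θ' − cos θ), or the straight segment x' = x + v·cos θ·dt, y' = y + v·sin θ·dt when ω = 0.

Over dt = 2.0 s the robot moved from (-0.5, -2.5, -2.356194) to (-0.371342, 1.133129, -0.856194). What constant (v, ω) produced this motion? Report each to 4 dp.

Δθ = -0.856194 − -2.356194 = 1.500000
ω = Δθ/dt = 1.500000/2.0 = 0.7500
R = −Δy/(cos θ' − cos θ) = -2.6667
v = R·ω = -2.6667·0.7500 = -2.0000

v = -2.0000, ω = 0.7500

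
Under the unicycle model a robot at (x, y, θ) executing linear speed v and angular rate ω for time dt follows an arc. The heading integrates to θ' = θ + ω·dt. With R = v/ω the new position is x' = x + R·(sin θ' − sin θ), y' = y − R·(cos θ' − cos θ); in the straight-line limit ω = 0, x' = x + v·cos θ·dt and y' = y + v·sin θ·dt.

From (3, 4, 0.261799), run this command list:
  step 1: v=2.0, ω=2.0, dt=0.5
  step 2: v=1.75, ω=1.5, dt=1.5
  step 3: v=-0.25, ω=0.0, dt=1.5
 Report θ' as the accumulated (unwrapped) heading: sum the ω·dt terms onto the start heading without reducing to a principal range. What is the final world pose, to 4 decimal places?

(2.5099, 6.2399, 3.5118)

step 1: θ'=1.2618 (R=1.0000) → pose (3.6938, 4.6618, 1.2618)
step 2: θ'=3.5118 (R=1.1667) → pose (2.1603, 6.1042, 3.5118)
step 3: θ'=3.5118 (straight) → pose (2.5099, 6.2399, 3.5118)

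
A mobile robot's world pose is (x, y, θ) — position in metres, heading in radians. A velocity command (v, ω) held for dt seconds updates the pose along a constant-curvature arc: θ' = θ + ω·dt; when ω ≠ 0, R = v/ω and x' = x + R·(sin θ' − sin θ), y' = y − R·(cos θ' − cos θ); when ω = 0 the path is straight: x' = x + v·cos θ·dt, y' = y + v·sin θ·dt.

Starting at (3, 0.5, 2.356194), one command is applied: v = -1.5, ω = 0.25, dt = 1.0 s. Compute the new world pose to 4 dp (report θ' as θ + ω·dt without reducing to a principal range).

(4.1815, -0.4178, 2.6062)

θ' = 2.3562 + 0.25·1.0 = 2.6062
R = v/ω = -1.5/0.25 = -6.0000
x' = 3 + -6.0000·(sin 2.6062 − sin 2.3562) = 4.1815
y' = 0.5 − -6.0000·(cos 2.6062 − cos 2.3562) = -0.4178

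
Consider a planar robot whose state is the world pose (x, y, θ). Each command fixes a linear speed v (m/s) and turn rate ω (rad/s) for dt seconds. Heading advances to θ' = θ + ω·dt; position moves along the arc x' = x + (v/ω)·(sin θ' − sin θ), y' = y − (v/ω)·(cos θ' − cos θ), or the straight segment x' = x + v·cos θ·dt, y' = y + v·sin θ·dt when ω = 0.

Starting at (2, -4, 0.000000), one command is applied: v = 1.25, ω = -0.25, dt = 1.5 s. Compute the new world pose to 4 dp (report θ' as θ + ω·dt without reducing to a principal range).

(3.8314, -4.3475, -0.3750)

θ' = 0.0000 + -0.25·1.5 = -0.3750
R = v/ω = 1.25/-0.25 = -5.0000
x' = 2 + -5.0000·(sin -0.3750 − sin 0.0000) = 3.8314
y' = -4 − -5.0000·(cos -0.3750 − cos 0.0000) = -4.3475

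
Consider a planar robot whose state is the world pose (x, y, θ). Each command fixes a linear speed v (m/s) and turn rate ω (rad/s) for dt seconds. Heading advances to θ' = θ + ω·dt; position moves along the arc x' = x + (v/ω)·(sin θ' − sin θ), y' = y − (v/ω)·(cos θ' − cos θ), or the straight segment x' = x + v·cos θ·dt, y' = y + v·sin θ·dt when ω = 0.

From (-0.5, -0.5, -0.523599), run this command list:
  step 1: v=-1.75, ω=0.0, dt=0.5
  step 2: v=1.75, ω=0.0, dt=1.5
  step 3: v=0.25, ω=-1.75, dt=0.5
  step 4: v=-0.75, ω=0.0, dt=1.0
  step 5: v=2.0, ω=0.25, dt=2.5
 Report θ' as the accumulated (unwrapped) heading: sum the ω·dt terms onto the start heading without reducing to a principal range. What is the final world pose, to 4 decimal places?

step 1: θ'=-0.5236 (straight) → pose (-1.2578, -0.0625, -0.5236)
step 2: θ'=-0.5236 (straight) → pose (1.0155, -1.3750, -0.5236)
step 3: θ'=-1.3986 (R=-0.1429) → pose (1.0849, -1.4742, -1.3986)
step 4: θ'=-1.3986 (straight) → pose (0.9563, -0.7353, -1.3986)
step 5: θ'=-0.7736 (R=8.0000) → pose (3.2483, -5.0878, -0.7736)

(3.2483, -5.0878, -0.7736)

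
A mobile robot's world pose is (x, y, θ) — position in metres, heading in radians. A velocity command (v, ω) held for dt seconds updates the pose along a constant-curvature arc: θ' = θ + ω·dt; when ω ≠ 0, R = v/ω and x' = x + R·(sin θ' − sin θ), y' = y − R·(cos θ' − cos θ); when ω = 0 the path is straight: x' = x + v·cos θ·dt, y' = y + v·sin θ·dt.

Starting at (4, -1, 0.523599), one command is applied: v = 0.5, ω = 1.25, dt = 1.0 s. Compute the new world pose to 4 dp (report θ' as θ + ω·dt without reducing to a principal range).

(4.1918, -0.5730, 1.7736)

θ' = 0.5236 + 1.25·1.0 = 1.7736
R = v/ω = 0.5/1.25 = 0.4000
x' = 4 + 0.4000·(sin 1.7736 − sin 0.5236) = 4.1918
y' = -1 − 0.4000·(cos 1.7736 − cos 0.5236) = -0.5730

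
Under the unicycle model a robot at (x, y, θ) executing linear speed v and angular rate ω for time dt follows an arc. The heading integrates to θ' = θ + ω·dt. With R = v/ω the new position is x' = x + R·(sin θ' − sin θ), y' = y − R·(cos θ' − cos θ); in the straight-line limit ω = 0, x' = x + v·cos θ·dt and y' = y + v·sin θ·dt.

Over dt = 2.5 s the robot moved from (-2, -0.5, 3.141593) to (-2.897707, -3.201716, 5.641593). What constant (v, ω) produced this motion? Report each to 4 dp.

Δθ = 5.641593 − 3.141593 = 2.500000
ω = Δθ/dt = 2.500000/2.5 = 1.0000
R = −Δy/(cos θ' − cos θ) = 1.5000
v = R·ω = 1.5000·1.0000 = 1.5000

v = 1.5000, ω = 1.0000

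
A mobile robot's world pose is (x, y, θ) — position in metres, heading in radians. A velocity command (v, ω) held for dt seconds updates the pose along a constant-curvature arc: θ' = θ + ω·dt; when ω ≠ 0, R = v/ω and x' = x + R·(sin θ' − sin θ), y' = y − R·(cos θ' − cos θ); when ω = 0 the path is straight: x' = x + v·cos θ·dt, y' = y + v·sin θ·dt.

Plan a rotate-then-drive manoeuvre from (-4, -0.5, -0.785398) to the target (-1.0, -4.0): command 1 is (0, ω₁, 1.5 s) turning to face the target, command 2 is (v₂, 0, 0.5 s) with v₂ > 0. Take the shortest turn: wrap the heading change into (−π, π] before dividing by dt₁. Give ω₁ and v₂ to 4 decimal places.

heading to target = atan2(-4−-0.5, -1−-4) = -0.8622
Δθ = wrap(-0.8622 − -0.7854) = -0.0768; ω₁ = Δθ/dt₁ = -0.0512
distance = √((-1−-4)² + (-4−-0.5)²) = 4.6098; v₂ = distance/dt₂ = 9.2195

ω₁ = -0.0512, v₂ = 9.2195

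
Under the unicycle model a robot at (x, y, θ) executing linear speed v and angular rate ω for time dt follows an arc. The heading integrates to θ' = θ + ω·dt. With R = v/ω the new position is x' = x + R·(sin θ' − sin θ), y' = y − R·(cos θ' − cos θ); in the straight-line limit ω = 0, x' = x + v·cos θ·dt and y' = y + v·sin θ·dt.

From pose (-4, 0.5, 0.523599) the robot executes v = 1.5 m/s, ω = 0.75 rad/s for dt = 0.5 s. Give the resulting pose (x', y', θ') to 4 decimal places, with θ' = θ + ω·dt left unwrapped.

(-3.4351, 0.9866, 0.8986)

θ' = 0.5236 + 0.75·0.5 = 0.8986
R = v/ω = 1.5/0.75 = 2.0000
x' = -4 + 2.0000·(sin 0.8986 − sin 0.5236) = -3.4351
y' = 0.5 − 2.0000·(cos 0.8986 − cos 0.5236) = 0.9866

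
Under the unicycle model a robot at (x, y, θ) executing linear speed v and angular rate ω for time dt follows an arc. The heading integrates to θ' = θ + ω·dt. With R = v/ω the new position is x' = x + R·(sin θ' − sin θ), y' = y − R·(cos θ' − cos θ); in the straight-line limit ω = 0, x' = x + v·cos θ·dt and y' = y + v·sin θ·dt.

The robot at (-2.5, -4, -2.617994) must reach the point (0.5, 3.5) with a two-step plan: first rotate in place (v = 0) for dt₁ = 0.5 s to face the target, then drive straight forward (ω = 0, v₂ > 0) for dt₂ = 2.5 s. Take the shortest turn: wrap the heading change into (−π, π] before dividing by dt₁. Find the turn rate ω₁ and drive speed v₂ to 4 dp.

heading to target = atan2(3.5−-4, 0.5−-2.5) = 1.1903
Δθ = wrap(1.1903 − -2.6180) = -2.4749; ω₁ = Δθ/dt₁ = -4.9498
distance = √((0.5−-2.5)² + (3.5−-4)²) = 8.0777; v₂ = distance/dt₂ = 3.2311

ω₁ = -4.9498, v₂ = 3.2311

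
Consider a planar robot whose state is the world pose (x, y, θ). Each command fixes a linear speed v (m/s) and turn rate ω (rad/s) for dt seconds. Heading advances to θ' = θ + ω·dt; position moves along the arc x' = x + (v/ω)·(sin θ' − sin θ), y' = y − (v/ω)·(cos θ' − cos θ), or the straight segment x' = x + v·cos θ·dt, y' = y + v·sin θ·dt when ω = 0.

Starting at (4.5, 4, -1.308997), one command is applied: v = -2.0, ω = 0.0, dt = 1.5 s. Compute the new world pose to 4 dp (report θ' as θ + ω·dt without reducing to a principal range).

θ' = -1.3090 + 0.0·1.5 = -1.3090
ω = 0 → straight: x' = 4.5 + -2.0·cos(-1.3090)·1.5 = 3.7235
y' = 4 + -2.0·sin(-1.3090)·1.5 = 6.8978

(3.7235, 6.8978, -1.3090)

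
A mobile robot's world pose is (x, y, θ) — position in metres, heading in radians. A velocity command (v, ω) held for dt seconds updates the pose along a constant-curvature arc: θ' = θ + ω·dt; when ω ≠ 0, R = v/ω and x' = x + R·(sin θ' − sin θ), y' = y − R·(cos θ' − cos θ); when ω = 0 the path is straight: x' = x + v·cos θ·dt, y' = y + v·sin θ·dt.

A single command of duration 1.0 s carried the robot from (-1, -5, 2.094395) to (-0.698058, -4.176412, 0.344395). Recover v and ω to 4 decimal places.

v = 1.0000, ω = -1.7500

Δθ = 0.344395 − 2.094395 = -1.750000
ω = Δθ/dt = -1.750000/1.0 = -1.7500
R = −Δy/(cos θ' − cos θ) = -0.5714
v = R·ω = -0.5714·-1.7500 = 1.0000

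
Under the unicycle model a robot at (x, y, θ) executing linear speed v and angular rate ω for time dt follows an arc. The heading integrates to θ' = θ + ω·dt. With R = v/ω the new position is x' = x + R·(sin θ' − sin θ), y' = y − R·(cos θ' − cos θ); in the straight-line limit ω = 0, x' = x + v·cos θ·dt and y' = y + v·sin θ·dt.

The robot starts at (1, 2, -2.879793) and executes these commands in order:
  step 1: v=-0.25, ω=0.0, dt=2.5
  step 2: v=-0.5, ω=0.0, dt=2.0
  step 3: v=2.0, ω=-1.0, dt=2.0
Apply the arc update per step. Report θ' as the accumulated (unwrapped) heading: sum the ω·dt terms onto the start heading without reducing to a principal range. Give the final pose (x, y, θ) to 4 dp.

step 1: θ'=-2.8798 (straight) → pose (1.6037, 2.1618, -2.8798)
step 2: θ'=-2.8798 (straight) → pose (2.5696, 2.4206, -2.8798)
step 3: θ'=-4.8798 (R=-2.0000) → pose (0.0799, 4.6857, -4.8798)

(0.0799, 4.6857, -4.8798)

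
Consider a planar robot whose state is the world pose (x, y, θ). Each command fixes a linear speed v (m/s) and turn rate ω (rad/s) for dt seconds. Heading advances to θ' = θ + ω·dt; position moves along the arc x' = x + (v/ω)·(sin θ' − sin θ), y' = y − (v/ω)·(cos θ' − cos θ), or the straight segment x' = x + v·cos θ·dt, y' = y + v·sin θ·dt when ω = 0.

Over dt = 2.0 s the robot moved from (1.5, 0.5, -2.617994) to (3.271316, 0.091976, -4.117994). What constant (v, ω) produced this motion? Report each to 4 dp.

v = -1.0000, ω = -0.7500

Δθ = -4.117994 − -2.617994 = -1.500000
ω = Δθ/dt = -1.500000/2.0 = -0.7500
R = Δx/(sin θ' − sin θ) = 1.3333
v = R·ω = 1.3333·-0.7500 = -1.0000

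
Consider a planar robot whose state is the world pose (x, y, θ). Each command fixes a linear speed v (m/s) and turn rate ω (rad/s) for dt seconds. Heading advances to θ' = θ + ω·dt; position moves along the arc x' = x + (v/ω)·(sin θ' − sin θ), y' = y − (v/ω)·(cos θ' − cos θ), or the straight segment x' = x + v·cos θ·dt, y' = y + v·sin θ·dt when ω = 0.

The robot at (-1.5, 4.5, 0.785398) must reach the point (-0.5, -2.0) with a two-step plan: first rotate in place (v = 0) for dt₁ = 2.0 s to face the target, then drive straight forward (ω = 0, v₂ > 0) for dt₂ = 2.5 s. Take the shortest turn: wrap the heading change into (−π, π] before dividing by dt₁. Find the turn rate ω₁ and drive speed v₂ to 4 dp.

heading to target = atan2(-2−4.5, -0.5−-1.5) = -1.4181
Δθ = wrap(-1.4181 − 0.7854) = -2.2035; ω₁ = Δθ/dt₁ = -1.1018
distance = √((-0.5−-1.5)² + (-2−4.5)²) = 6.5765; v₂ = distance/dt₂ = 2.6306

ω₁ = -1.1018, v₂ = 2.6306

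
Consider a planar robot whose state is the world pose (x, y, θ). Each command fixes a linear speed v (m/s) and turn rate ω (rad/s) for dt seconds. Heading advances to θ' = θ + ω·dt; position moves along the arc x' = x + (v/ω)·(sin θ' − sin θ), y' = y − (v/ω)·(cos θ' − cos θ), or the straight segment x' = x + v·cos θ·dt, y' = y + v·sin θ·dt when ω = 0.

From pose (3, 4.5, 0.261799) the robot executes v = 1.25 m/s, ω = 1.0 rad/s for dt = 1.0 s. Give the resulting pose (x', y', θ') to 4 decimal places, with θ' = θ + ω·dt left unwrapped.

(3.8673, 5.3273, 1.2618)

θ' = 0.2618 + 1.0·1.0 = 1.2618
R = v/ω = 1.25/1.0 = 1.2500
x' = 3 + 1.2500·(sin 1.2618 − sin 0.2618) = 3.8673
y' = 4.5 − 1.2500·(cos 1.2618 − cos 0.2618) = 5.3273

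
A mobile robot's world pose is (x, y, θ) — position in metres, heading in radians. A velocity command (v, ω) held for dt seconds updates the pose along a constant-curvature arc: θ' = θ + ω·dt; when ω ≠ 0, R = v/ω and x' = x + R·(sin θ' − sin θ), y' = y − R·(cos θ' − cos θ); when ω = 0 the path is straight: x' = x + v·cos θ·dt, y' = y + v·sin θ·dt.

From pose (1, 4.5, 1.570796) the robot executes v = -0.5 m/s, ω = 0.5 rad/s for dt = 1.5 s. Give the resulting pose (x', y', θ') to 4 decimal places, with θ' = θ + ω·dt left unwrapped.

θ' = 1.5708 + 0.5·1.5 = 2.3208
R = v/ω = -0.5/0.5 = -1.0000
x' = 1 + -1.0000·(sin 2.3208 − sin 1.5708) = 1.2683
y' = 4.5 − -1.0000·(cos 2.3208 − cos 1.5708) = 3.8184

(1.2683, 3.8184, 2.3208)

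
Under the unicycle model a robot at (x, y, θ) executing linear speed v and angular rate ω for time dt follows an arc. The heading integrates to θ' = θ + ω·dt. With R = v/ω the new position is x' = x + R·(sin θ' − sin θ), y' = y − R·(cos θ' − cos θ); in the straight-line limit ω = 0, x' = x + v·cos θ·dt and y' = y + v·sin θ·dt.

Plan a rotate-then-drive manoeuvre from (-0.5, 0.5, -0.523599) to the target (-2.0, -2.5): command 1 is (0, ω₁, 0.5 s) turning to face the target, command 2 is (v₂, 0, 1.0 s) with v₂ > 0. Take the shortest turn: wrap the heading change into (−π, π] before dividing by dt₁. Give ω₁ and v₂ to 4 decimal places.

heading to target = atan2(-2.5−0.5, -2−-0.5) = -2.0344
Δθ = wrap(-2.0344 − -0.5236) = -1.5108; ω₁ = Δθ/dt₁ = -3.0217
distance = √((-2−-0.5)² + (-2.5−0.5)²) = 3.3541; v₂ = distance/dt₂ = 3.3541

ω₁ = -3.0217, v₂ = 3.3541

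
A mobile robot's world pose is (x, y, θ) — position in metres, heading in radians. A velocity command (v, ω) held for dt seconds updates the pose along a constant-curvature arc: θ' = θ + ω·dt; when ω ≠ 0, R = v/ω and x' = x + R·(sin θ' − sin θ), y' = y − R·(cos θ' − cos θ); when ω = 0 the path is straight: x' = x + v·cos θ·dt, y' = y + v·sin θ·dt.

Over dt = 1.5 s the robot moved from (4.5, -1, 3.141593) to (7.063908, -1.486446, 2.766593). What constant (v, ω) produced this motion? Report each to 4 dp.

v = -1.7500, ω = -0.2500

Δθ = 2.766593 − 3.141593 = -0.375000
ω = Δθ/dt = -0.375000/1.5 = -0.2500
R = Δx/(sin θ' − sin θ) = 7.0000
v = R·ω = 7.0000·-0.2500 = -1.7500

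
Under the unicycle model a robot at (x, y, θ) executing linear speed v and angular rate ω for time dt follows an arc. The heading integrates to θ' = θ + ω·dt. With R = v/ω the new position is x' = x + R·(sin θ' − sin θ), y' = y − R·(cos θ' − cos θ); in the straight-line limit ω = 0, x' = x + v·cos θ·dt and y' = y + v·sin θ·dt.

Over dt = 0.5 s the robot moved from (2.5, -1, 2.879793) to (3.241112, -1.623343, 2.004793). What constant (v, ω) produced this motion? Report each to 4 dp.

Δθ = 2.004793 − 2.879793 = -0.875000
ω = Δθ/dt = -0.875000/0.5 = -1.7500
R = Δx/(sin θ' − sin θ) = 1.1429
v = R·ω = 1.1429·-1.7500 = -2.0000

v = -2.0000, ω = -1.7500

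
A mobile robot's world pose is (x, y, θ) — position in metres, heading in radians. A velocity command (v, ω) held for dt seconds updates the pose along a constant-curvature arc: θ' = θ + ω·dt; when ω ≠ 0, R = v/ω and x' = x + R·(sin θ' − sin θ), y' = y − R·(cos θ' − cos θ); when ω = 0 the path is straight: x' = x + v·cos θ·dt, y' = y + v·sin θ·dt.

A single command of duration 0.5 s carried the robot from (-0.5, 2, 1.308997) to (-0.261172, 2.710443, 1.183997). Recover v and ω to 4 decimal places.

v = 1.5000, ω = -0.2500

Δθ = 1.183997 − 1.308997 = -0.125000
ω = Δθ/dt = -0.125000/0.5 = -0.2500
R = −Δy/(cos θ' − cos θ) = -6.0000
v = R·ω = -6.0000·-0.2500 = 1.5000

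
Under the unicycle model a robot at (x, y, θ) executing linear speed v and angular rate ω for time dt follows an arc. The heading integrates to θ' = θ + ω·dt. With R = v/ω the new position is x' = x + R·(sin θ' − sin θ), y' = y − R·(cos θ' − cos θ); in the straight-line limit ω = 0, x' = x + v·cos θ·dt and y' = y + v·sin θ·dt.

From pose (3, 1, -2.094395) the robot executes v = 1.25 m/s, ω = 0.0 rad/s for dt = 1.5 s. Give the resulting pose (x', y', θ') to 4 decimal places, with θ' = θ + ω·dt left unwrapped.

(2.0625, -0.6238, -2.0944)

θ' = -2.0944 + 0.0·1.5 = -2.0944
ω = 0 → straight: x' = 3 + 1.25·cos(-2.0944)·1.5 = 2.0625
y' = 1 + 1.25·sin(-2.0944)·1.5 = -0.6238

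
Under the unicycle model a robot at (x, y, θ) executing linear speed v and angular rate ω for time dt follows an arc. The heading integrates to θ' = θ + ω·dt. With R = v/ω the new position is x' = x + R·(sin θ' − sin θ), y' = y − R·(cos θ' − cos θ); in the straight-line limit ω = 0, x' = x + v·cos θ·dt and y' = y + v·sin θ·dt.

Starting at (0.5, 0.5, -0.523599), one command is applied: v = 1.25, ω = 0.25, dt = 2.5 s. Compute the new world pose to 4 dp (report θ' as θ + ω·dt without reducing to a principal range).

θ' = -0.5236 + 0.25·2.5 = 0.1014
R = v/ω = 1.25/0.25 = 5.0000
x' = 0.5 + 5.0000·(sin 0.1014 − sin -0.5236) = 3.5061
y' = 0.5 − 5.0000·(cos 0.1014 − cos -0.5236) = -0.1442

(3.5061, -0.1442, 0.1014)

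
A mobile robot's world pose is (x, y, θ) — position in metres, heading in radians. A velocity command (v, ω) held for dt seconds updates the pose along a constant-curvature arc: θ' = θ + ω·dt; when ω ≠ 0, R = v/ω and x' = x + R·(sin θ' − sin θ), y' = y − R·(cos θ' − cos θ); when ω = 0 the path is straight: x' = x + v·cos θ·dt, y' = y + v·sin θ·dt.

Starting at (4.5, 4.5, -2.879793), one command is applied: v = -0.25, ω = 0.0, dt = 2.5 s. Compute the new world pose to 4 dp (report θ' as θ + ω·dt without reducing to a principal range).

θ' = -2.8798 + 0.0·2.5 = -2.8798
ω = 0 → straight: x' = 4.5 + -0.25·cos(-2.8798)·2.5 = 5.1037
y' = 4.5 + -0.25·sin(-2.8798)·2.5 = 4.6618

(5.1037, 4.6618, -2.8798)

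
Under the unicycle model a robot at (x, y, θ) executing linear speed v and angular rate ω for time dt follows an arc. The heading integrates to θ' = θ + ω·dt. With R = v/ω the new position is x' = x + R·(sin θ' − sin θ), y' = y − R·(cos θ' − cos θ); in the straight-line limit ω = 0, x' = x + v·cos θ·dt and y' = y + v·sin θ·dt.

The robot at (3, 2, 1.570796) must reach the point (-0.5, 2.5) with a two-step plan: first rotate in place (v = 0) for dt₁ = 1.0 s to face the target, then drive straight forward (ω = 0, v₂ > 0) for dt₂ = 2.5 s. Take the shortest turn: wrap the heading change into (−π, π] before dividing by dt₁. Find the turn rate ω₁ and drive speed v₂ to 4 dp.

ω₁ = 1.4289, v₂ = 1.4142

heading to target = atan2(2.5−2, -0.5−3) = 2.9997
Δθ = wrap(2.9997 − 1.5708) = 1.4289; ω₁ = Δθ/dt₁ = 1.4289
distance = √((-0.5−3)² + (2.5−2)²) = 3.5355; v₂ = distance/dt₂ = 1.4142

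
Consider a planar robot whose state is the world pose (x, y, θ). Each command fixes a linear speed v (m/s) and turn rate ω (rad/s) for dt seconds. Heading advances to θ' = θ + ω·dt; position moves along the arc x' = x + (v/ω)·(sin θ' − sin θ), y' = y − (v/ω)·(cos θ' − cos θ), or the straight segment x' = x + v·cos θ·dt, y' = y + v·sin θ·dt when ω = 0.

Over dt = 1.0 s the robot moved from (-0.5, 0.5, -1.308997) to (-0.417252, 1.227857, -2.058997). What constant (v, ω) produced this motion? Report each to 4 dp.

Δθ = -2.058997 − -1.308997 = -0.750000
ω = Δθ/dt = -0.750000/1.0 = -0.7500
R = −Δy/(cos θ' − cos θ) = 1.0000
v = R·ω = 1.0000·-0.7500 = -0.7500

v = -0.7500, ω = -0.7500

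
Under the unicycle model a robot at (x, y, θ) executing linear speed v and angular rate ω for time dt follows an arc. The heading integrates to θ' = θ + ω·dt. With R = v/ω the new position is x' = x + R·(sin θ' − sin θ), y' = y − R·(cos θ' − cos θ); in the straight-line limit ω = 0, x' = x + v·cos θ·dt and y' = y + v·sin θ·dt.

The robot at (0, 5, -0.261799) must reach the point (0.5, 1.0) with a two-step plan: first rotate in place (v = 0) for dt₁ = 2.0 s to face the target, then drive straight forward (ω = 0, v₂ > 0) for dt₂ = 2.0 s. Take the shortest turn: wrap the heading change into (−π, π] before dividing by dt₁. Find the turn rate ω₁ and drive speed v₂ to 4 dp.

heading to target = atan2(1−5, 0.5−0) = -1.4464
Δθ = wrap(-1.4464 − -0.2618) = -1.1846; ω₁ = Δθ/dt₁ = -0.5923
distance = √((0.5−0)² + (1−5)²) = 4.0311; v₂ = distance/dt₂ = 2.0156

ω₁ = -0.5923, v₂ = 2.0156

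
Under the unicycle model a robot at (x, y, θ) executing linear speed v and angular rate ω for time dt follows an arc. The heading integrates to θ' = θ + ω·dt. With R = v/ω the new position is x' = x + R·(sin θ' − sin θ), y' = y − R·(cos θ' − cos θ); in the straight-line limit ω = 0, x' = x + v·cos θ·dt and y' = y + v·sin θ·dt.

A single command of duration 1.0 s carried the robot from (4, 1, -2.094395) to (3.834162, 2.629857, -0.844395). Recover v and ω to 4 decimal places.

v = -1.7500, ω = 1.2500

Δθ = -0.844395 − -2.094395 = 1.250000
ω = Δθ/dt = 1.250000/1.0 = 1.2500
R = −Δy/(cos θ' − cos θ) = -1.4000
v = R·ω = -1.4000·1.2500 = -1.7500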